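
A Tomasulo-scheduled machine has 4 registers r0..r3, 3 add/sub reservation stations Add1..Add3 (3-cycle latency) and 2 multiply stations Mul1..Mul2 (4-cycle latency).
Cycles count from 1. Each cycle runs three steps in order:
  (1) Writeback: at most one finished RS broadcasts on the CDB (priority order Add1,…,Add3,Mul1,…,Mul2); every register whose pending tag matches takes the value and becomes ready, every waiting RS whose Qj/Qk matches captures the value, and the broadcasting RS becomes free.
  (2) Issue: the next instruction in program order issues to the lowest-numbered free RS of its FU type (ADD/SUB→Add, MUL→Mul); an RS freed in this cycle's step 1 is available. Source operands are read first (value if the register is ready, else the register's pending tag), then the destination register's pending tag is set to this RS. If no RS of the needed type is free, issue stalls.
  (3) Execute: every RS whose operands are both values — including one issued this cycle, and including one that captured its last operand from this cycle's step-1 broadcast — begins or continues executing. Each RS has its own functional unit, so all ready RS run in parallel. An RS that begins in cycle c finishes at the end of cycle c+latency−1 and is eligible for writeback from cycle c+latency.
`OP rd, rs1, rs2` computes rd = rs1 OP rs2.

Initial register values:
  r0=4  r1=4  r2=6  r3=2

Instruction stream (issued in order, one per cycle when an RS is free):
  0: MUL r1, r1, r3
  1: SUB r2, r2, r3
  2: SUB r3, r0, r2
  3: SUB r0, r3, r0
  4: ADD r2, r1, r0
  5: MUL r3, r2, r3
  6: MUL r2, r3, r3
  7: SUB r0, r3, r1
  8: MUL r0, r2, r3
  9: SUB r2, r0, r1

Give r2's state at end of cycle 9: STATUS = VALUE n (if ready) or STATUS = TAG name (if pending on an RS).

STATUS = TAG Mul2

  c1: issue MUL r1<-Mul1  regs: r0:4,r1:Mul1,r2:6,r3:2
  c2: issue SUB r2<-Add1  regs: r0:4,r1:Mul1,r2:Add1,r3:2
  c3: issue SUB r3<-Add2  regs: r0:4,r1:Mul1,r2:Add1,r3:Add2
  c4: issue SUB r0<-Add3  regs: r0:Add3,r1:Mul1,r2:Add1,r3:Add2
  c5: CDB Add1=4; issue ADD r2<-Add1  regs: r0:Add3,r1:Mul1,r2:Add1,r3:Add2
  c6: CDB Mul1=8; issue MUL r3<-Mul1  regs: r0:Add3,r1:8,r2:Add1,r3:Mul1
  c7: issue MUL r2<-Mul2  regs: r0:Add3,r1:8,r2:Mul2,r3:Mul1
  c8: CDB Add2=0; issue SUB r0<-Add2  regs: r0:Add2,r1:8,r2:Mul2,r3:Mul1
  c9: stall  regs: r0:Add2,r1:8,r2:Mul2,r3:Mul1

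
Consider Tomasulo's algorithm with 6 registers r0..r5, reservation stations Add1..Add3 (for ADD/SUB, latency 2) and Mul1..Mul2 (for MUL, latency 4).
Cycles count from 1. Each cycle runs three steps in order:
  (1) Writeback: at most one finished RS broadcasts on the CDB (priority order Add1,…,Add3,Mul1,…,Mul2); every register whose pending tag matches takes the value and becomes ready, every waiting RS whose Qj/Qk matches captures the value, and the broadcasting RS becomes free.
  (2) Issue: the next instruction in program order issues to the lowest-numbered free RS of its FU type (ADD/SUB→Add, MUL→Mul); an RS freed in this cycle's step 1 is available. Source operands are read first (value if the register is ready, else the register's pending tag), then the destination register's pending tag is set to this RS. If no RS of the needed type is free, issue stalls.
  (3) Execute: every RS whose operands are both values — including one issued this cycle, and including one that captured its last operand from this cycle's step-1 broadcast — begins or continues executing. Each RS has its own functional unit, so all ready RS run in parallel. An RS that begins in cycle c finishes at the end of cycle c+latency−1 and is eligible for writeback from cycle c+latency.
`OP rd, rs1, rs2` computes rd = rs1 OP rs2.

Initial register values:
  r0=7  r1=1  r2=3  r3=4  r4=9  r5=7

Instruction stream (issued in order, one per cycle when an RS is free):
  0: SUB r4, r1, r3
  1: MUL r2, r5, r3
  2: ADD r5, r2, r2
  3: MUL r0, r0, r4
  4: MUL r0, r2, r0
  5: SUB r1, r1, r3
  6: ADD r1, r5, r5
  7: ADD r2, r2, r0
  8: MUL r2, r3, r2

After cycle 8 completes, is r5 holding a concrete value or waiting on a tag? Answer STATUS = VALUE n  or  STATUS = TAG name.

STATUS = VALUE 56

c1: issue SUB r4<-Add1 | r0:7,r1:1,r2:3,r3:4,r4:Add1,r5:7
c2: issue MUL r2<-Mul1 | r0:7,r1:1,r2:Mul1,r3:4,r4:Add1,r5:7
c3: CDB Add1=-3; issue ADD r5<-Add1 | r0:7,r1:1,r2:Mul1,r3:4,r4:-3,r5:Add1
c4: issue MUL r0<-Mul2 | r0:Mul2,r1:1,r2:Mul1,r3:4,r4:-3,r5:Add1
c5: stall | r0:Mul2,r1:1,r2:Mul1,r3:4,r4:-3,r5:Add1
c6: CDB Mul1=28; issue MUL r0<-Mul1 | r0:Mul1,r1:1,r2:28,r3:4,r4:-3,r5:Add1
c7: issue SUB r1<-Add2 | r0:Mul1,r1:Add2,r2:28,r3:4,r4:-3,r5:Add1
c8: CDB Add1=56; issue ADD r1<-Add1 | r0:Mul1,r1:Add1,r2:28,r3:4,r4:-3,r5:56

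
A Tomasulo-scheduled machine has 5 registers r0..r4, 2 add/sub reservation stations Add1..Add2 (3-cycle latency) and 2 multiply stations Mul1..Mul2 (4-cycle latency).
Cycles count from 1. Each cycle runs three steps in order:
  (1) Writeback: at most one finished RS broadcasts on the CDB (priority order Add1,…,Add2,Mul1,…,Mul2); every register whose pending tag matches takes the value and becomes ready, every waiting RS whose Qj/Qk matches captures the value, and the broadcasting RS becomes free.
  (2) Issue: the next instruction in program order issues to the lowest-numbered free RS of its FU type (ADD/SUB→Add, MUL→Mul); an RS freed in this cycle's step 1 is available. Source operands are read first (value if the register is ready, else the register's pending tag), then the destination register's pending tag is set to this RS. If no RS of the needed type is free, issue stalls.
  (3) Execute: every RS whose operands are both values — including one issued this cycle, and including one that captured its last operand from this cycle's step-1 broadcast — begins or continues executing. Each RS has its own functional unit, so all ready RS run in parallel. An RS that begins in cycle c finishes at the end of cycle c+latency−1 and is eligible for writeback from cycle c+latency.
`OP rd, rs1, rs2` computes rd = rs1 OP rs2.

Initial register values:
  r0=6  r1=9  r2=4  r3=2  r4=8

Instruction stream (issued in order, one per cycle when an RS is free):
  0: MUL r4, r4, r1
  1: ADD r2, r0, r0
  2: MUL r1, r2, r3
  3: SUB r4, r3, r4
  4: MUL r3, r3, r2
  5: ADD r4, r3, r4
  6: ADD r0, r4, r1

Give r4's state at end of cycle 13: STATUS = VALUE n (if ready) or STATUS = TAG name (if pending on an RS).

STATUS = VALUE -46

  c1: issue MUL r4<-Mul1  regs: r0:6,r1:9,r2:4,r3:2,r4:Mul1
  c2: issue ADD r2<-Add1  regs: r0:6,r1:9,r2:Add1,r3:2,r4:Mul1
  c3: issue MUL r1<-Mul2  regs: r0:6,r1:Mul2,r2:Add1,r3:2,r4:Mul1
  c4: issue SUB r4<-Add2  regs: r0:6,r1:Mul2,r2:Add1,r3:2,r4:Add2
  c5: CDB Add1=12; stall  regs: r0:6,r1:Mul2,r2:12,r3:2,r4:Add2
  c6: CDB Mul1=72; issue MUL r3<-Mul1  regs: r0:6,r1:Mul2,r2:12,r3:Mul1,r4:Add2
  c7: issue ADD r4<-Add1  regs: r0:6,r1:Mul2,r2:12,r3:Mul1,r4:Add1
  c8: stall  regs: r0:6,r1:Mul2,r2:12,r3:Mul1,r4:Add1
  c9: CDB Add2=-70; issue ADD r0<-Add2  regs: r0:Add2,r1:Mul2,r2:12,r3:Mul1,r4:Add1
  c10: CDB Mul1=24  regs: r0:Add2,r1:Mul2,r2:12,r3:24,r4:Add1
  c11: CDB Mul2=24  regs: r0:Add2,r1:24,r2:12,r3:24,r4:Add1
  c12: -  regs: r0:Add2,r1:24,r2:12,r3:24,r4:Add1
  c13: CDB Add1=-46  regs: r0:Add2,r1:24,r2:12,r3:24,r4:-46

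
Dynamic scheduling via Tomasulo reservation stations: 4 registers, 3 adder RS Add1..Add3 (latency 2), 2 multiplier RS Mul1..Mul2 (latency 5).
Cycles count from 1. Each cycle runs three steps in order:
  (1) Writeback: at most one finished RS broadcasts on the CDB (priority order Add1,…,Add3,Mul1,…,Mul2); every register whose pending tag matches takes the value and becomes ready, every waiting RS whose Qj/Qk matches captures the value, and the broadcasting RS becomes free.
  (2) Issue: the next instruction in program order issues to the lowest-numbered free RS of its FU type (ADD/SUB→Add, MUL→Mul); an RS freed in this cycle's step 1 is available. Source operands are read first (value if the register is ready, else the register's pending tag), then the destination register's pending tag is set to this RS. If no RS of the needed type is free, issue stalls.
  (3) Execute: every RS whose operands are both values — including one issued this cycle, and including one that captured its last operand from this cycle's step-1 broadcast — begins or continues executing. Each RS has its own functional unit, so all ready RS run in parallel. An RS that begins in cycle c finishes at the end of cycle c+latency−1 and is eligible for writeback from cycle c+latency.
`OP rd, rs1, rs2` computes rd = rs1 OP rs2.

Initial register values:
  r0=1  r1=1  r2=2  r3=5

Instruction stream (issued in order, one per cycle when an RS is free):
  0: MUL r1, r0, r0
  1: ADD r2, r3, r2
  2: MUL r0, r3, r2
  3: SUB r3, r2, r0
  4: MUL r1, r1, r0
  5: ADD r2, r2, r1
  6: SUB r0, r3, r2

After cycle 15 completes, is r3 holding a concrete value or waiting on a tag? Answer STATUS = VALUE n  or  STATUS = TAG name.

cycle 1: issue MUL r1<-Mul1 // r0:1,r1:Mul1,r2:2,r3:5
cycle 2: issue ADD r2<-Add1 // r0:1,r1:Mul1,r2:Add1,r3:5
cycle 3: issue MUL r0<-Mul2 // r0:Mul2,r1:Mul1,r2:Add1,r3:5
cycle 4: CDB Add1=7; issue SUB r3<-Add1 // r0:Mul2,r1:Mul1,r2:7,r3:Add1
cycle 5: stall // r0:Mul2,r1:Mul1,r2:7,r3:Add1
cycle 6: CDB Mul1=1; issue MUL r1<-Mul1 // r0:Mul2,r1:Mul1,r2:7,r3:Add1
cycle 7: issue ADD r2<-Add2 // r0:Mul2,r1:Mul1,r2:Add2,r3:Add1
cycle 8: issue SUB r0<-Add3 // r0:Add3,r1:Mul1,r2:Add2,r3:Add1
cycle 9: CDB Mul2=35 // r0:Add3,r1:Mul1,r2:Add2,r3:Add1
cycle 10: - // r0:Add3,r1:Mul1,r2:Add2,r3:Add1
cycle 11: CDB Add1=-28 // r0:Add3,r1:Mul1,r2:Add2,r3:-28
cycle 12: - // r0:Add3,r1:Mul1,r2:Add2,r3:-28
cycle 13: - // r0:Add3,r1:Mul1,r2:Add2,r3:-28
cycle 14: CDB Mul1=35 // r0:Add3,r1:35,r2:Add2,r3:-28
cycle 15: - // r0:Add3,r1:35,r2:Add2,r3:-28

STATUS = VALUE -28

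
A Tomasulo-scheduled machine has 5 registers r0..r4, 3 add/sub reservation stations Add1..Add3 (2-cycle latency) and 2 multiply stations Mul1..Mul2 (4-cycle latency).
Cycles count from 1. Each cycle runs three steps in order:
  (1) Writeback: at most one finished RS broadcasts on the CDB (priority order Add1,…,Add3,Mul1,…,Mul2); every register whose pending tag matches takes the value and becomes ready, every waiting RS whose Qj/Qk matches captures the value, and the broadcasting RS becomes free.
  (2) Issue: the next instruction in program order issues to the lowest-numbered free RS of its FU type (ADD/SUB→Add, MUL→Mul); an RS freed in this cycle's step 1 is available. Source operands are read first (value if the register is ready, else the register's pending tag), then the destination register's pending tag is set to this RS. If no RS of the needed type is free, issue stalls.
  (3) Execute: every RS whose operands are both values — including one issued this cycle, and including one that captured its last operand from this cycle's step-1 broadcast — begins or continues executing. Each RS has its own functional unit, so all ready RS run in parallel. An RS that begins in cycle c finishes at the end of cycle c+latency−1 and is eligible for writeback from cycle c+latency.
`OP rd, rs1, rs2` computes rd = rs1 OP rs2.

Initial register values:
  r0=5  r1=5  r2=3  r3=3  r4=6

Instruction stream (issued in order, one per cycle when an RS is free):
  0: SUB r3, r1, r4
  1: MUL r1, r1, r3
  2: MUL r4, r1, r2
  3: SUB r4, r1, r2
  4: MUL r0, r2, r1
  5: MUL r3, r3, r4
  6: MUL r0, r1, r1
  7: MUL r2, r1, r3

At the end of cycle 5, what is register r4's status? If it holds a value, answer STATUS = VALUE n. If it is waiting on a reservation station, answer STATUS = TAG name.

STATUS = TAG Add1

cycle 1: issue SUB r3<-Add1 // r0:5,r1:5,r2:3,r3:Add1,r4:6
cycle 2: issue MUL r1<-Mul1 // r0:5,r1:Mul1,r2:3,r3:Add1,r4:6
cycle 3: CDB Add1=-1; issue MUL r4<-Mul2 // r0:5,r1:Mul1,r2:3,r3:-1,r4:Mul2
cycle 4: issue SUB r4<-Add1 // r0:5,r1:Mul1,r2:3,r3:-1,r4:Add1
cycle 5: stall // r0:5,r1:Mul1,r2:3,r3:-1,r4:Add1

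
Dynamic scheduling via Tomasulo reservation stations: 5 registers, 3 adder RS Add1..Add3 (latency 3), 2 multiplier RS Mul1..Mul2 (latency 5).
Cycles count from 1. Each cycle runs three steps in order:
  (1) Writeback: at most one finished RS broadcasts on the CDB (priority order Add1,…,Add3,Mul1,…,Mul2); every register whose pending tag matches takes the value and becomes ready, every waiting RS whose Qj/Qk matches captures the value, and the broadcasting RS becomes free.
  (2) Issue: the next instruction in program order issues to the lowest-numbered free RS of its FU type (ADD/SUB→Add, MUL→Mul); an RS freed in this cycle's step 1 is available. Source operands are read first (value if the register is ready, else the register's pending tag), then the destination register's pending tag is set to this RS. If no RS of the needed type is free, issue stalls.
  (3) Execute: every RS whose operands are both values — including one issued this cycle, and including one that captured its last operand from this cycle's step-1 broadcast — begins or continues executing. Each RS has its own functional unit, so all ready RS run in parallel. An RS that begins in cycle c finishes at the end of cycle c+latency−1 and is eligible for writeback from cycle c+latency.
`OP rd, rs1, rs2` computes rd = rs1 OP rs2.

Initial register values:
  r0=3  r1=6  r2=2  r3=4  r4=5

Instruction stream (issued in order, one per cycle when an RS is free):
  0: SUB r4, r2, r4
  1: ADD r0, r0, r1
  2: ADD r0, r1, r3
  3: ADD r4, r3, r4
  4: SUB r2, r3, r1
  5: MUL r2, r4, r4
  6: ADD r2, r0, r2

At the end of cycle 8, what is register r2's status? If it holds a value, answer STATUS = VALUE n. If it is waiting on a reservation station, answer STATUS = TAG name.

STATUS = TAG Add1

cycle 1: issue SUB r4<-Add1 // r0:3,r1:6,r2:2,r3:4,r4:Add1
cycle 2: issue ADD r0<-Add2 // r0:Add2,r1:6,r2:2,r3:4,r4:Add1
cycle 3: issue ADD r0<-Add3 // r0:Add3,r1:6,r2:2,r3:4,r4:Add1
cycle 4: CDB Add1=-3; issue ADD r4<-Add1 // r0:Add3,r1:6,r2:2,r3:4,r4:Add1
cycle 5: CDB Add2=9; issue SUB r2<-Add2 // r0:Add3,r1:6,r2:Add2,r3:4,r4:Add1
cycle 6: CDB Add3=10; issue MUL r2<-Mul1 // r0:10,r1:6,r2:Mul1,r3:4,r4:Add1
cycle 7: CDB Add1=1; issue ADD r2<-Add1 // r0:10,r1:6,r2:Add1,r3:4,r4:1
cycle 8: CDB Add2=-2 // r0:10,r1:6,r2:Add1,r3:4,r4:1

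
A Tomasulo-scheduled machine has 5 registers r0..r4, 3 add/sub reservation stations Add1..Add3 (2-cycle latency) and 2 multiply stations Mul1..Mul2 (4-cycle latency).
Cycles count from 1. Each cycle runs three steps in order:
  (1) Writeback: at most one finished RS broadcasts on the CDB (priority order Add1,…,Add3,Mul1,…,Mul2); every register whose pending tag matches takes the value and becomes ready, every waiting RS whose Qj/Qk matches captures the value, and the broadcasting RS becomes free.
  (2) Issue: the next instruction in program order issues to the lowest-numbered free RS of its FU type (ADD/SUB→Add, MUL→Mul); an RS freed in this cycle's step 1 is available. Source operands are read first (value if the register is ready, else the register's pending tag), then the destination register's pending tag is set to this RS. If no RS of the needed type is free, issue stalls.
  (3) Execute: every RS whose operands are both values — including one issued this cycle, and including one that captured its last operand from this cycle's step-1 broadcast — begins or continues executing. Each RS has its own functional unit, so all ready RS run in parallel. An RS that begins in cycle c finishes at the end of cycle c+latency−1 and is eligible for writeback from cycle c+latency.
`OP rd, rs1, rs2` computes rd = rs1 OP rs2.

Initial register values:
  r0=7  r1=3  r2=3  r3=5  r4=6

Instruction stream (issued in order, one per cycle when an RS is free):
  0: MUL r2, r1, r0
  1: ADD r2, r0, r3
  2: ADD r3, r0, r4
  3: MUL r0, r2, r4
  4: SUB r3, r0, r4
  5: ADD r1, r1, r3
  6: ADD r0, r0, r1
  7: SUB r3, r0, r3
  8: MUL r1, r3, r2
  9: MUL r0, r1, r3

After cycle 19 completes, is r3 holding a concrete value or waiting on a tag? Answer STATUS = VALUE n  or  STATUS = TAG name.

STATUS = VALUE 75

c1: issue MUL r2<-Mul1 | r0:7,r1:3,r2:Mul1,r3:5,r4:6
c2: issue ADD r2<-Add1 | r0:7,r1:3,r2:Add1,r3:5,r4:6
c3: issue ADD r3<-Add2 | r0:7,r1:3,r2:Add1,r3:Add2,r4:6
c4: CDB Add1=12; issue MUL r0<-Mul2 | r0:Mul2,r1:3,r2:12,r3:Add2,r4:6
c5: CDB Add2=13; issue SUB r3<-Add1 | r0:Mul2,r1:3,r2:12,r3:Add1,r4:6
c6: CDB Mul1=21; issue ADD r1<-Add2 | r0:Mul2,r1:Add2,r2:12,r3:Add1,r4:6
c7: issue ADD r0<-Add3 | r0:Add3,r1:Add2,r2:12,r3:Add1,r4:6
c8: CDB Mul2=72; stall | r0:Add3,r1:Add2,r2:12,r3:Add1,r4:6
c9: stall | r0:Add3,r1:Add2,r2:12,r3:Add1,r4:6
c10: CDB Add1=66; issue SUB r3<-Add1 | r0:Add3,r1:Add2,r2:12,r3:Add1,r4:6
c11: issue MUL r1<-Mul1 | r0:Add3,r1:Mul1,r2:12,r3:Add1,r4:6
c12: CDB Add2=69; issue MUL r0<-Mul2 | r0:Mul2,r1:Mul1,r2:12,r3:Add1,r4:6
c13: - | r0:Mul2,r1:Mul1,r2:12,r3:Add1,r4:6
c14: CDB Add3=141 | r0:Mul2,r1:Mul1,r2:12,r3:Add1,r4:6
c15: - | r0:Mul2,r1:Mul1,r2:12,r3:Add1,r4:6
c16: CDB Add1=75 | r0:Mul2,r1:Mul1,r2:12,r3:75,r4:6
c17: - | r0:Mul2,r1:Mul1,r2:12,r3:75,r4:6
c18: - | r0:Mul2,r1:Mul1,r2:12,r3:75,r4:6
c19: - | r0:Mul2,r1:Mul1,r2:12,r3:75,r4:6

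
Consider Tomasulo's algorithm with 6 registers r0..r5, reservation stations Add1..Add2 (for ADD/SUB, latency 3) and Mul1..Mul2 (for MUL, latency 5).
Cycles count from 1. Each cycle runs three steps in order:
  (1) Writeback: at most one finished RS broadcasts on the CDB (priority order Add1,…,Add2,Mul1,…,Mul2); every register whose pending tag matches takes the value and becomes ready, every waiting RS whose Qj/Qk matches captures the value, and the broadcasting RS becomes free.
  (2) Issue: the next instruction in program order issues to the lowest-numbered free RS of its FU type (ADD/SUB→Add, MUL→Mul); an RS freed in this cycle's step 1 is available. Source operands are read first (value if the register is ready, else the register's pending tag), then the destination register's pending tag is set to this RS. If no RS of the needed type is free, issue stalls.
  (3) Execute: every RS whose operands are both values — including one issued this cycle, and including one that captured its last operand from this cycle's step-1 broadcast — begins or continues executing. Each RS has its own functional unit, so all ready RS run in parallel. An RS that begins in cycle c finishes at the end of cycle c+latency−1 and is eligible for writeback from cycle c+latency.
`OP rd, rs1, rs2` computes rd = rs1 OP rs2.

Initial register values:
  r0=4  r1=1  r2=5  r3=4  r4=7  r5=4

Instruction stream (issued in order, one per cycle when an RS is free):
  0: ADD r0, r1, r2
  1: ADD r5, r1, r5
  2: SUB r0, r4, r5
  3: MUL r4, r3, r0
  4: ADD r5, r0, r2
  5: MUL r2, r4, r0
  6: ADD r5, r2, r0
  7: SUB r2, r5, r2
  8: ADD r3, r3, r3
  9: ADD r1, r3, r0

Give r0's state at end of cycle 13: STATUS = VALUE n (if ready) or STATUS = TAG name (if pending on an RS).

STATUS = VALUE 2

c1: issue ADD r0<-Add1 | r0:Add1,r1:1,r2:5,r3:4,r4:7,r5:4
c2: issue ADD r5<-Add2 | r0:Add1,r1:1,r2:5,r3:4,r4:7,r5:Add2
c3: stall | r0:Add1,r1:1,r2:5,r3:4,r4:7,r5:Add2
c4: CDB Add1=6; issue SUB r0<-Add1 | r0:Add1,r1:1,r2:5,r3:4,r4:7,r5:Add2
c5: CDB Add2=5; issue MUL r4<-Mul1 | r0:Add1,r1:1,r2:5,r3:4,r4:Mul1,r5:5
c6: issue ADD r5<-Add2 | r0:Add1,r1:1,r2:5,r3:4,r4:Mul1,r5:Add2
c7: issue MUL r2<-Mul2 | r0:Add1,r1:1,r2:Mul2,r3:4,r4:Mul1,r5:Add2
c8: CDB Add1=2; issue ADD r5<-Add1 | r0:2,r1:1,r2:Mul2,r3:4,r4:Mul1,r5:Add1
c9: stall | r0:2,r1:1,r2:Mul2,r3:4,r4:Mul1,r5:Add1
c10: stall | r0:2,r1:1,r2:Mul2,r3:4,r4:Mul1,r5:Add1
c11: CDB Add2=7; issue SUB r2<-Add2 | r0:2,r1:1,r2:Add2,r3:4,r4:Mul1,r5:Add1
c12: stall | r0:2,r1:1,r2:Add2,r3:4,r4:Mul1,r5:Add1
c13: CDB Mul1=8; stall | r0:2,r1:1,r2:Add2,r3:4,r4:8,r5:Add1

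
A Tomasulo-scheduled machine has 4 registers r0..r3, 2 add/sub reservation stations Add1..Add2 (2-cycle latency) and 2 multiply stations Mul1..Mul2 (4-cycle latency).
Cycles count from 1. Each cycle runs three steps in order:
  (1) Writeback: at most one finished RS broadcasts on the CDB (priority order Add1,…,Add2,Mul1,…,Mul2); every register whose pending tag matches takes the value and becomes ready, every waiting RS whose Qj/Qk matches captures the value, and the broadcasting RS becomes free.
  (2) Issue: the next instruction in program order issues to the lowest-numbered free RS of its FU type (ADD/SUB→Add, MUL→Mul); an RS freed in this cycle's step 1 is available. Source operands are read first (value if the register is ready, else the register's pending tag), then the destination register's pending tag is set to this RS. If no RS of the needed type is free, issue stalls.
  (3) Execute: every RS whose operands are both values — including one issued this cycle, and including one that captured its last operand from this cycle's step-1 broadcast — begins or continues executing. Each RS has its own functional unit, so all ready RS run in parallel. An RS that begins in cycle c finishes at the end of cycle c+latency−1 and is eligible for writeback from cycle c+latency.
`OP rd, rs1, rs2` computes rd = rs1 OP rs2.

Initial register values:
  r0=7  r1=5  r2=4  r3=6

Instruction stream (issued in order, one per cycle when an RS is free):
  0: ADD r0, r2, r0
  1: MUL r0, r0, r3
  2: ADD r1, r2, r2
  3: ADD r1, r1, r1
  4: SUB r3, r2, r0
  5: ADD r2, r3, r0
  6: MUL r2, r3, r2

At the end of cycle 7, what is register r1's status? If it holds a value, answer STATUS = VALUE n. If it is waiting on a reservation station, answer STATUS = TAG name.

c1: issue ADD r0<-Add1 | r0:Add1,r1:5,r2:4,r3:6
c2: issue MUL r0<-Mul1 | r0:Mul1,r1:5,r2:4,r3:6
c3: CDB Add1=11; issue ADD r1<-Add1 | r0:Mul1,r1:Add1,r2:4,r3:6
c4: issue ADD r1<-Add2 | r0:Mul1,r1:Add2,r2:4,r3:6
c5: CDB Add1=8; issue SUB r3<-Add1 | r0:Mul1,r1:Add2,r2:4,r3:Add1
c6: stall | r0:Mul1,r1:Add2,r2:4,r3:Add1
c7: CDB Add2=16; issue ADD r2<-Add2 | r0:Mul1,r1:16,r2:Add2,r3:Add1

STATUS = VALUE 16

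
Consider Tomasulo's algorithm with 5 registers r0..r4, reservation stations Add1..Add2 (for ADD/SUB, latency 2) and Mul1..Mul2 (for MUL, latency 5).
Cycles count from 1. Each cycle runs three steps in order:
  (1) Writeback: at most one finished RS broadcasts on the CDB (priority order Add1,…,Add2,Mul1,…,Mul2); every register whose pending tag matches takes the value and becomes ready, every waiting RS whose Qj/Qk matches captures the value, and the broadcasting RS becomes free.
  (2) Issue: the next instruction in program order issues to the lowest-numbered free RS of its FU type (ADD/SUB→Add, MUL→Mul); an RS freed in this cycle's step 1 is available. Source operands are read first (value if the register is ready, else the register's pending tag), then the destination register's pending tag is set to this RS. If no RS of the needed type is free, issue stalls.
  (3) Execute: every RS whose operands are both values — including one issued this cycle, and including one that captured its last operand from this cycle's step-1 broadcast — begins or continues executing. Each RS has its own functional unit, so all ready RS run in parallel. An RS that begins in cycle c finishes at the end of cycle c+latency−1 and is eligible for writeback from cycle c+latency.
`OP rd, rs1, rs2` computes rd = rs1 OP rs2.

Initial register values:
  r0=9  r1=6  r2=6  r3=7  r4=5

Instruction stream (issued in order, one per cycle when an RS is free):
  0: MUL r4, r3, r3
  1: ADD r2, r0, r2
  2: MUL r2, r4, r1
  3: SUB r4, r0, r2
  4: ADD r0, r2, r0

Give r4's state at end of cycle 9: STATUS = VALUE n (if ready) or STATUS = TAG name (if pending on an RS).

c1: issue MUL r4<-Mul1 | r0:9,r1:6,r2:6,r3:7,r4:Mul1
c2: issue ADD r2<-Add1 | r0:9,r1:6,r2:Add1,r3:7,r4:Mul1
c3: issue MUL r2<-Mul2 | r0:9,r1:6,r2:Mul2,r3:7,r4:Mul1
c4: CDB Add1=15; issue SUB r4<-Add1 | r0:9,r1:6,r2:Mul2,r3:7,r4:Add1
c5: issue ADD r0<-Add2 | r0:Add2,r1:6,r2:Mul2,r3:7,r4:Add1
c6: CDB Mul1=49 | r0:Add2,r1:6,r2:Mul2,r3:7,r4:Add1
c7: - | r0:Add2,r1:6,r2:Mul2,r3:7,r4:Add1
c8: - | r0:Add2,r1:6,r2:Mul2,r3:7,r4:Add1
c9: - | r0:Add2,r1:6,r2:Mul2,r3:7,r4:Add1

STATUS = TAG Add1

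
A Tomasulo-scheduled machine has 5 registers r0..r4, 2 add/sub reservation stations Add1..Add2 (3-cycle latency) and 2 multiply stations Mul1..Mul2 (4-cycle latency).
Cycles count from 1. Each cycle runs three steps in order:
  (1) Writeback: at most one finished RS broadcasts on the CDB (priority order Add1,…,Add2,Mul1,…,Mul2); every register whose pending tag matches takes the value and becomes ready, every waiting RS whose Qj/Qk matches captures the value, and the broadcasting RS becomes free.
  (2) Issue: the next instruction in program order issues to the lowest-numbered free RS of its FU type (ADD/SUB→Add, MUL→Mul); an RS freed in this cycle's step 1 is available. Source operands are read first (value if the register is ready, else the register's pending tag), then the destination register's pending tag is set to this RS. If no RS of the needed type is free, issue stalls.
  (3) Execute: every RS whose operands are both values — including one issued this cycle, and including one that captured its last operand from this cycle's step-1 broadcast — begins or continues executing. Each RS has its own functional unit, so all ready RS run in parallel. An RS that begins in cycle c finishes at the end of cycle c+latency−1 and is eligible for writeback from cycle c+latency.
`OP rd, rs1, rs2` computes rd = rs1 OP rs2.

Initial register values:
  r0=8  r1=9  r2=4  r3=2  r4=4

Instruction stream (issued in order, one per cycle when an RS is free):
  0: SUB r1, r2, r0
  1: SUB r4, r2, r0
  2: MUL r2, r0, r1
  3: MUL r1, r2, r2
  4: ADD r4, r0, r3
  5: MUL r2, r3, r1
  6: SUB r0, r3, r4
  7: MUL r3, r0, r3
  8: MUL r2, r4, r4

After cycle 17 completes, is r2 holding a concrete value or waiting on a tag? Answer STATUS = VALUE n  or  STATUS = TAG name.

  c1: issue SUB r1<-Add1  regs: r0:8,r1:Add1,r2:4,r3:2,r4:4
  c2: issue SUB r4<-Add2  regs: r0:8,r1:Add1,r2:4,r3:2,r4:Add2
  c3: issue MUL r2<-Mul1  regs: r0:8,r1:Add1,r2:Mul1,r3:2,r4:Add2
  c4: CDB Add1=-4; issue MUL r1<-Mul2  regs: r0:8,r1:Mul2,r2:Mul1,r3:2,r4:Add2
  c5: CDB Add2=-4; issue ADD r4<-Add1  regs: r0:8,r1:Mul2,r2:Mul1,r3:2,r4:Add1
  c6: stall  regs: r0:8,r1:Mul2,r2:Mul1,r3:2,r4:Add1
  c7: stall  regs: r0:8,r1:Mul2,r2:Mul1,r3:2,r4:Add1
  c8: CDB Add1=10; stall  regs: r0:8,r1:Mul2,r2:Mul1,r3:2,r4:10
  c9: CDB Mul1=-32; issue MUL r2<-Mul1  regs: r0:8,r1:Mul2,r2:Mul1,r3:2,r4:10
  c10: issue SUB r0<-Add1  regs: r0:Add1,r1:Mul2,r2:Mul1,r3:2,r4:10
  c11: stall  regs: r0:Add1,r1:Mul2,r2:Mul1,r3:2,r4:10
  c12: stall  regs: r0:Add1,r1:Mul2,r2:Mul1,r3:2,r4:10
  c13: CDB Add1=-8; stall  regs: r0:-8,r1:Mul2,r2:Mul1,r3:2,r4:10
  c14: CDB Mul2=1024; issue MUL r3<-Mul2  regs: r0:-8,r1:1024,r2:Mul1,r3:Mul2,r4:10
  c15: stall  regs: r0:-8,r1:1024,r2:Mul1,r3:Mul2,r4:10
  c16: stall  regs: r0:-8,r1:1024,r2:Mul1,r3:Mul2,r4:10
  c17: stall  regs: r0:-8,r1:1024,r2:Mul1,r3:Mul2,r4:10

STATUS = TAG Mul1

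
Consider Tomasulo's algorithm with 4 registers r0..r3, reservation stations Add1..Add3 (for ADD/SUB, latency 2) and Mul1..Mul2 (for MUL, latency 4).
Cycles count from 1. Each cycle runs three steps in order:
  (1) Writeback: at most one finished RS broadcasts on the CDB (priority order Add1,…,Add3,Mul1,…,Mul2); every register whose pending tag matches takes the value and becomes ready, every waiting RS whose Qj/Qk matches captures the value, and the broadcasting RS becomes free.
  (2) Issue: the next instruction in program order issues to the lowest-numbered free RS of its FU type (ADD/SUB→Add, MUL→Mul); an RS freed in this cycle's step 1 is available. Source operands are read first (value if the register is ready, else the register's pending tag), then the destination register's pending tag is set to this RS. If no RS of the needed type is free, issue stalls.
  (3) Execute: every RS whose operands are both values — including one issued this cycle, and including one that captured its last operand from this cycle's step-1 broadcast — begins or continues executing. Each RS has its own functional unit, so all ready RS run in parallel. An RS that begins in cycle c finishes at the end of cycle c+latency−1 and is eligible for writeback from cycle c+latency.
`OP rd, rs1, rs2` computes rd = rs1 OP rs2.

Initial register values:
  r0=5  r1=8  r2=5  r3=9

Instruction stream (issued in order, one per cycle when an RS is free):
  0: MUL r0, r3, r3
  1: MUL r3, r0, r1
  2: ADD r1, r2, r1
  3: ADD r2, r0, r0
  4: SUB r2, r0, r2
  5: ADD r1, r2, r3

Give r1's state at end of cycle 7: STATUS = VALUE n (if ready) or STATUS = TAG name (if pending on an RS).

c1: issue MUL r0<-Mul1 | r0:Mul1,r1:8,r2:5,r3:9
c2: issue MUL r3<-Mul2 | r0:Mul1,r1:8,r2:5,r3:Mul2
c3: issue ADD r1<-Add1 | r0:Mul1,r1:Add1,r2:5,r3:Mul2
c4: issue ADD r2<-Add2 | r0:Mul1,r1:Add1,r2:Add2,r3:Mul2
c5: CDB Add1=13; issue SUB r2<-Add1 | r0:Mul1,r1:13,r2:Add1,r3:Mul2
c6: CDB Mul1=81; issue ADD r1<-Add3 | r0:81,r1:Add3,r2:Add1,r3:Mul2
c7: - | r0:81,r1:Add3,r2:Add1,r3:Mul2

STATUS = TAG Add3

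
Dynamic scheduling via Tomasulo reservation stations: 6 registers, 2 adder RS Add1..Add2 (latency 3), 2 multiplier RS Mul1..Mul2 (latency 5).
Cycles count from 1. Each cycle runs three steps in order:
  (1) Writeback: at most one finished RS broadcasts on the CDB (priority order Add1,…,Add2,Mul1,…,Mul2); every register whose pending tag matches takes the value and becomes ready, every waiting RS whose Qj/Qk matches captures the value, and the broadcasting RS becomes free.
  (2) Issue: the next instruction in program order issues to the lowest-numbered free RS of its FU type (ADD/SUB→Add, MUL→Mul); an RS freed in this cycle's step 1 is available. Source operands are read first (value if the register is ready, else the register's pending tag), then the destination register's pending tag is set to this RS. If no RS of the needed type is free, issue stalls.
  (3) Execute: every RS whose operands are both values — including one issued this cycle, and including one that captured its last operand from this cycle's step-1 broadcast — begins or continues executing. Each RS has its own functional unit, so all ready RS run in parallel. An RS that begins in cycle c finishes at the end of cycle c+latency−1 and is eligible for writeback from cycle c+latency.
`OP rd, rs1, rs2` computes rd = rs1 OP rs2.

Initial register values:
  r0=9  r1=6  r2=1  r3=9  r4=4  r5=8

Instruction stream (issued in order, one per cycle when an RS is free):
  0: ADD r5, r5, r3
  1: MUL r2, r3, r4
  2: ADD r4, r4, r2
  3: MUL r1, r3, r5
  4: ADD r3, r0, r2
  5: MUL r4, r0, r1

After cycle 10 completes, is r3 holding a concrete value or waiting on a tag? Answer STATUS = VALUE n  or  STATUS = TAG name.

STATUS = VALUE 45

cycle 1: issue ADD r5<-Add1 // r0:9,r1:6,r2:1,r3:9,r4:4,r5:Add1
cycle 2: issue MUL r2<-Mul1 // r0:9,r1:6,r2:Mul1,r3:9,r4:4,r5:Add1
cycle 3: issue ADD r4<-Add2 // r0:9,r1:6,r2:Mul1,r3:9,r4:Add2,r5:Add1
cycle 4: CDB Add1=17; issue MUL r1<-Mul2 // r0:9,r1:Mul2,r2:Mul1,r3:9,r4:Add2,r5:17
cycle 5: issue ADD r3<-Add1 // r0:9,r1:Mul2,r2:Mul1,r3:Add1,r4:Add2,r5:17
cycle 6: stall // r0:9,r1:Mul2,r2:Mul1,r3:Add1,r4:Add2,r5:17
cycle 7: CDB Mul1=36; issue MUL r4<-Mul1 // r0:9,r1:Mul2,r2:36,r3:Add1,r4:Mul1,r5:17
cycle 8: - // r0:9,r1:Mul2,r2:36,r3:Add1,r4:Mul1,r5:17
cycle 9: CDB Mul2=153 // r0:9,r1:153,r2:36,r3:Add1,r4:Mul1,r5:17
cycle 10: CDB Add1=45 // r0:9,r1:153,r2:36,r3:45,r4:Mul1,r5:17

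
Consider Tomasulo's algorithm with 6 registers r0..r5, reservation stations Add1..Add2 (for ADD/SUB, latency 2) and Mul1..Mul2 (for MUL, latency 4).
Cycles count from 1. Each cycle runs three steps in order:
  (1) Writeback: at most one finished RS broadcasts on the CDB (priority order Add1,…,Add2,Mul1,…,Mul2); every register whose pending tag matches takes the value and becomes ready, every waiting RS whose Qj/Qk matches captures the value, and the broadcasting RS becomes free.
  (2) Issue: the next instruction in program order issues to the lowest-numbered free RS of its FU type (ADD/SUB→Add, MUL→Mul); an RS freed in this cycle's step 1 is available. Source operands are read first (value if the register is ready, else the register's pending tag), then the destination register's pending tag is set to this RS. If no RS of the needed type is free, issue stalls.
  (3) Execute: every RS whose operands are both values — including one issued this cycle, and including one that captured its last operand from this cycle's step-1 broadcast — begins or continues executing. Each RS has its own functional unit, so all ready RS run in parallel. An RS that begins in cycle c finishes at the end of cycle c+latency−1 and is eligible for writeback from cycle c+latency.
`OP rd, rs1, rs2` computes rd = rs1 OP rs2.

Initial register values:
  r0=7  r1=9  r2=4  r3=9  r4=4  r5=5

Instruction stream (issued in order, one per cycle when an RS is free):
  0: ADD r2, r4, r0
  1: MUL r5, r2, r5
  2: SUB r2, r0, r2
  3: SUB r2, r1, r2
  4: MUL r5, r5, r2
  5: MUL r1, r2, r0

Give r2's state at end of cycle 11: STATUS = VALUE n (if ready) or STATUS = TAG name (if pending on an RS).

STATUS = VALUE 13

c1: issue ADD r2<-Add1 | r0:7,r1:9,r2:Add1,r3:9,r4:4,r5:5
c2: issue MUL r5<-Mul1 | r0:7,r1:9,r2:Add1,r3:9,r4:4,r5:Mul1
c3: CDB Add1=11; issue SUB r2<-Add1 | r0:7,r1:9,r2:Add1,r3:9,r4:4,r5:Mul1
c4: issue SUB r2<-Add2 | r0:7,r1:9,r2:Add2,r3:9,r4:4,r5:Mul1
c5: CDB Add1=-4; issue MUL r5<-Mul2 | r0:7,r1:9,r2:Add2,r3:9,r4:4,r5:Mul2
c6: stall | r0:7,r1:9,r2:Add2,r3:9,r4:4,r5:Mul2
c7: CDB Add2=13; stall | r0:7,r1:9,r2:13,r3:9,r4:4,r5:Mul2
c8: CDB Mul1=55; issue MUL r1<-Mul1 | r0:7,r1:Mul1,r2:13,r3:9,r4:4,r5:Mul2
c9: - | r0:7,r1:Mul1,r2:13,r3:9,r4:4,r5:Mul2
c10: - | r0:7,r1:Mul1,r2:13,r3:9,r4:4,r5:Mul2
c11: - | r0:7,r1:Mul1,r2:13,r3:9,r4:4,r5:Mul2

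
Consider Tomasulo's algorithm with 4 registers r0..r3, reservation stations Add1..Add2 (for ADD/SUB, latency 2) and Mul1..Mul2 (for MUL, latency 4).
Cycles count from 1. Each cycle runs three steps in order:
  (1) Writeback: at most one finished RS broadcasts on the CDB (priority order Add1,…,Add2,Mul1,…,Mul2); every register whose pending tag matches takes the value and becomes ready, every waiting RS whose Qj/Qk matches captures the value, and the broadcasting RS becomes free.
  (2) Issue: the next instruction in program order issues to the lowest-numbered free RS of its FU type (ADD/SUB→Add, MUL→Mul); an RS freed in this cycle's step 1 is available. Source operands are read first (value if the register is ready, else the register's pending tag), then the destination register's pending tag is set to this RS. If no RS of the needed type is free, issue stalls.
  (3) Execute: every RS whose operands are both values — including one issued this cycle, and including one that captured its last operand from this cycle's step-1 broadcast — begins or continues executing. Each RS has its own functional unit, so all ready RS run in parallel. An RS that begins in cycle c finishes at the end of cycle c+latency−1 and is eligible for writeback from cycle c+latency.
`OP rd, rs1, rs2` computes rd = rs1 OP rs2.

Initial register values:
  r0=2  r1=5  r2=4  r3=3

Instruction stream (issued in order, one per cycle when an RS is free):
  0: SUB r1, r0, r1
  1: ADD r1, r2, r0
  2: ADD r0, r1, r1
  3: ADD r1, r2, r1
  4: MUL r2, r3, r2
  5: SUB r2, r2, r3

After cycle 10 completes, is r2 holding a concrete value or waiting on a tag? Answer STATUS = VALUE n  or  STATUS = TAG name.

  c1: issue SUB r1<-Add1  regs: r0:2,r1:Add1,r2:4,r3:3
  c2: issue ADD r1<-Add2  regs: r0:2,r1:Add2,r2:4,r3:3
  c3: CDB Add1=-3; issue ADD r0<-Add1  regs: r0:Add1,r1:Add2,r2:4,r3:3
  c4: CDB Add2=6; issue ADD r1<-Add2  regs: r0:Add1,r1:Add2,r2:4,r3:3
  c5: issue MUL r2<-Mul1  regs: r0:Add1,r1:Add2,r2:Mul1,r3:3
  c6: CDB Add1=12; issue SUB r2<-Add1  regs: r0:12,r1:Add2,r2:Add1,r3:3
  c7: CDB Add2=10  regs: r0:12,r1:10,r2:Add1,r3:3
  c8: -  regs: r0:12,r1:10,r2:Add1,r3:3
  c9: CDB Mul1=12  regs: r0:12,r1:10,r2:Add1,r3:3
  c10: -  regs: r0:12,r1:10,r2:Add1,r3:3

STATUS = TAG Add1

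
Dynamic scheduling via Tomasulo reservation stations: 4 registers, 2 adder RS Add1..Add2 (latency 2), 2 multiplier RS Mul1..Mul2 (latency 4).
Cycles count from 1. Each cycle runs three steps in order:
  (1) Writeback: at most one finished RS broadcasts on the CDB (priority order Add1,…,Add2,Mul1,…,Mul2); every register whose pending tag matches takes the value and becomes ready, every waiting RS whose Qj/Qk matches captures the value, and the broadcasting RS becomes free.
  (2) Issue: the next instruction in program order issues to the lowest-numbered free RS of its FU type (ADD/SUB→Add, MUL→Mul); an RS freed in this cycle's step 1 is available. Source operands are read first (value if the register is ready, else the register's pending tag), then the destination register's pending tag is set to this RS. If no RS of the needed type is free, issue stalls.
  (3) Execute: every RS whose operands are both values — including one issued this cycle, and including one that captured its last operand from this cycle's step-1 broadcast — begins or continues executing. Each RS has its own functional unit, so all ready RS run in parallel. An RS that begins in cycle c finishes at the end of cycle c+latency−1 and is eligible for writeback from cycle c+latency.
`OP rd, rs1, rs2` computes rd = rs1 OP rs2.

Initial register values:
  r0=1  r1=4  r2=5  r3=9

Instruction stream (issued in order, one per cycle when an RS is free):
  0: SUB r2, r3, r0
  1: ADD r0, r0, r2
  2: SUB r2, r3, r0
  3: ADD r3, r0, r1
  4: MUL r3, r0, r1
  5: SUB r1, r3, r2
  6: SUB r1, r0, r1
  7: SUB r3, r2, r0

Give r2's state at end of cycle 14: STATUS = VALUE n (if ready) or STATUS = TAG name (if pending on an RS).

cycle 1: issue SUB r2<-Add1 // r0:1,r1:4,r2:Add1,r3:9
cycle 2: issue ADD r0<-Add2 // r0:Add2,r1:4,r2:Add1,r3:9
cycle 3: CDB Add1=8; issue SUB r2<-Add1 // r0:Add2,r1:4,r2:Add1,r3:9
cycle 4: stall // r0:Add2,r1:4,r2:Add1,r3:9
cycle 5: CDB Add2=9; issue ADD r3<-Add2 // r0:9,r1:4,r2:Add1,r3:Add2
cycle 6: issue MUL r3<-Mul1 // r0:9,r1:4,r2:Add1,r3:Mul1
cycle 7: CDB Add1=0; issue SUB r1<-Add1 // r0:9,r1:Add1,r2:0,r3:Mul1
cycle 8: CDB Add2=13; issue SUB r1<-Add2 // r0:9,r1:Add2,r2:0,r3:Mul1
cycle 9: stall // r0:9,r1:Add2,r2:0,r3:Mul1
cycle 10: CDB Mul1=36; stall // r0:9,r1:Add2,r2:0,r3:36
cycle 11: stall // r0:9,r1:Add2,r2:0,r3:36
cycle 12: CDB Add1=36; issue SUB r3<-Add1 // r0:9,r1:Add2,r2:0,r3:Add1
cycle 13: - // r0:9,r1:Add2,r2:0,r3:Add1
cycle 14: CDB Add1=-9 // r0:9,r1:Add2,r2:0,r3:-9

STATUS = VALUE 0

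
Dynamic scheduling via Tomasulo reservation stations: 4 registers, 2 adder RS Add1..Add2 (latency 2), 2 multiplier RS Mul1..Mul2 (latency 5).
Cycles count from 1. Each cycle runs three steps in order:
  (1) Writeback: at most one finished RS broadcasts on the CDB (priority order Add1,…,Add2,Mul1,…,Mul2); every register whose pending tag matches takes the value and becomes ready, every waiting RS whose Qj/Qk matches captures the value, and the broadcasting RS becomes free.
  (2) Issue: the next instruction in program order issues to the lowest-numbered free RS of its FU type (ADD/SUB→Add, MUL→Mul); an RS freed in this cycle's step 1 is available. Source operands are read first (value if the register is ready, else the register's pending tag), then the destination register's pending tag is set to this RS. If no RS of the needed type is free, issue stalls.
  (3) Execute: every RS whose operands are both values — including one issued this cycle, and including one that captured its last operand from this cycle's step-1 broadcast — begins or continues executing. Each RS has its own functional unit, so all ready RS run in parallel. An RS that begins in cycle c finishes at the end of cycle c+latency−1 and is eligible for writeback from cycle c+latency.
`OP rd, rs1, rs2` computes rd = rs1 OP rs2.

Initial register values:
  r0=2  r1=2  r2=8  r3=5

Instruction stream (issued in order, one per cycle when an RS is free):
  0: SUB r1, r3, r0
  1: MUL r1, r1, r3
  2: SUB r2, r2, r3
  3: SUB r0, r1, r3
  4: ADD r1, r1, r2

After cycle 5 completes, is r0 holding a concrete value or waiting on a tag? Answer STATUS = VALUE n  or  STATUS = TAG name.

  c1: issue SUB r1<-Add1  regs: r0:2,r1:Add1,r2:8,r3:5
  c2: issue MUL r1<-Mul1  regs: r0:2,r1:Mul1,r2:8,r3:5
  c3: CDB Add1=3; issue SUB r2<-Add1  regs: r0:2,r1:Mul1,r2:Add1,r3:5
  c4: issue SUB r0<-Add2  regs: r0:Add2,r1:Mul1,r2:Add1,r3:5
  c5: CDB Add1=3; issue ADD r1<-Add1  regs: r0:Add2,r1:Add1,r2:3,r3:5

STATUS = TAG Add2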